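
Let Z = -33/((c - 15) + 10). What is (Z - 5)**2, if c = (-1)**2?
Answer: 169/16 ≈ 10.563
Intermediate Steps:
c = 1
Z = 33/4 (Z = -33/((1 - 15) + 10) = -33/(-14 + 10) = -33/(-4) = -33*(-1/4) = 33/4 ≈ 8.2500)
(Z - 5)**2 = (33/4 - 5)**2 = (13/4)**2 = 169/16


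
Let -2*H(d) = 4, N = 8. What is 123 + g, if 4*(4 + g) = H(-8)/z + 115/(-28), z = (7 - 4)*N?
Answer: 2477/21 ≈ 117.95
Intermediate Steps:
H(d) = -2 (H(d) = -½*4 = -2)
z = 24 (z = (7 - 4)*8 = 3*8 = 24)
g = -106/21 (g = -4 + (-2/24 + 115/(-28))/4 = -4 + (-2*1/24 + 115*(-1/28))/4 = -4 + (-1/12 - 115/28)/4 = -4 + (¼)*(-88/21) = -4 - 22/21 = -106/21 ≈ -5.0476)
123 + g = 123 - 106/21 = 2477/21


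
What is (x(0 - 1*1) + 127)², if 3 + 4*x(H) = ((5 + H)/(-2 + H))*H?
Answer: 2307361/144 ≈ 16023.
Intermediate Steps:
x(H) = -¾ + H*(5 + H)/(4*(-2 + H)) (x(H) = -¾ + (((5 + H)/(-2 + H))*H)/4 = -¾ + (H*(5 + H)/(-2 + H))/4 = -¾ + H*(5 + H)/(4*(-2 + H)))
(x(0 - 1*1) + 127)² = ((6 + (0 - 1*1)² + 2*(0 - 1*1))/(4*(-2 + (0 - 1*1))) + 127)² = ((6 + (0 - 1)² + 2*(0 - 1))/(4*(-2 + (0 - 1))) + 127)² = ((6 + (-1)² + 2*(-1))/(4*(-2 - 1)) + 127)² = ((¼)*(6 + 1 - 2)/(-3) + 127)² = ((¼)*(-⅓)*5 + 127)² = (-5/12 + 127)² = (1519/12)² = 2307361/144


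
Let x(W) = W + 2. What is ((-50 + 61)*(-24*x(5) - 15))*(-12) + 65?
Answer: 24221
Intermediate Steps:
x(W) = 2 + W
((-50 + 61)*(-24*x(5) - 15))*(-12) + 65 = ((-50 + 61)*(-24*(2 + 5) - 15))*(-12) + 65 = (11*(-24*7 - 15))*(-12) + 65 = (11*(-168 - 15))*(-12) + 65 = (11*(-183))*(-12) + 65 = -2013*(-12) + 65 = 24156 + 65 = 24221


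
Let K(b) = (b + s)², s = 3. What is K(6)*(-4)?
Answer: -324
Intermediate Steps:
K(b) = (3 + b)² (K(b) = (b + 3)² = (3 + b)²)
K(6)*(-4) = (3 + 6)²*(-4) = 9²*(-4) = 81*(-4) = -324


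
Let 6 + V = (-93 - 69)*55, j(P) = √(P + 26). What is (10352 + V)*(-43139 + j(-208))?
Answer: -61947604 + 1436*I*√182 ≈ -6.1948e+7 + 19373.0*I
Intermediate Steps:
j(P) = √(26 + P)
V = -8916 (V = -6 + (-93 - 69)*55 = -6 - 162*55 = -6 - 8910 = -8916)
(10352 + V)*(-43139 + j(-208)) = (10352 - 8916)*(-43139 + √(26 - 208)) = 1436*(-43139 + √(-182)) = 1436*(-43139 + I*√182) = -61947604 + 1436*I*√182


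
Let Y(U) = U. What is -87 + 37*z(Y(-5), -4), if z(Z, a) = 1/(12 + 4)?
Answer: -1355/16 ≈ -84.688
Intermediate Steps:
z(Z, a) = 1/16
-87 + 37*z(Y(-5), -4) = -87 + 37*(1/16) = -87 + 37/16 = -1355/16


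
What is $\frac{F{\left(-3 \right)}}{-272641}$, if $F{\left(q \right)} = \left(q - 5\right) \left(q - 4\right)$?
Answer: $- \frac{56}{272641} \approx -0.0002054$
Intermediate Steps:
$F{\left(q \right)} = \left(-5 + q\right) \left(-4 + q\right)$
$\frac{F{\left(-3 \right)}}{-272641} = \frac{20 + \left(-3\right)^{2} - -27}{-272641} = - \frac{20 + 9 + 27}{272641} = \left(- \frac{1}{272641}\right) 56 = - \frac{56}{272641}$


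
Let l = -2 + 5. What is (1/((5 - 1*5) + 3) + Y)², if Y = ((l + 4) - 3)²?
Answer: 2401/9 ≈ 266.78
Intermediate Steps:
l = 3
Y = 16 (Y = ((3 + 4) - 3)² = (7 - 3)² = 4² = 16)
(1/((5 - 1*5) + 3) + Y)² = (1/((5 - 1*5) + 3) + 16)² = (1/((5 - 5) + 3) + 16)² = (1/(0 + 3) + 16)² = (1/3 + 16)² = (⅓ + 16)² = (49/3)² = 2401/9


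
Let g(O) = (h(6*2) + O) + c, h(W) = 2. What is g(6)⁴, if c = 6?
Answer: 38416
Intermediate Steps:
g(O) = 8 + O (g(O) = (2 + O) + 6 = 8 + O)
g(6)⁴ = (8 + 6)⁴ = 14⁴ = 38416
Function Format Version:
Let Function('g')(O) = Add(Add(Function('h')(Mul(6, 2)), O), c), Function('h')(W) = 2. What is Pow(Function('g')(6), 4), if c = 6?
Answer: 38416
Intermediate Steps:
Function('g')(O) = Add(8, O) (Function('g')(O) = Add(Add(2, O), 6) = Add(8, O))
Pow(Function('g')(6), 4) = Pow(Add(8, 6), 4) = Pow(14, 4) = 38416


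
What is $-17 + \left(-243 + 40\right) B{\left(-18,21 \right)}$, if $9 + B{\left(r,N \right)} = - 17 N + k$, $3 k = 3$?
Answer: $74078$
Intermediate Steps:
$k = 1$ ($k = \frac{1}{3} \cdot 3 = 1$)
$B{\left(r,N \right)} = -8 - 17 N$ ($B{\left(r,N \right)} = -9 - \left(-1 + 17 N\right) = -8 - 17 N$)
$-17 + \left(-243 + 40\right) B{\left(-18,21 \right)} = -17 + \left(-243 + 40\right) \left(-8 - 357\right) = -17 - 203 \left(-8 - 357\right) = -17 - -74095 = -17 + 74095 = 74078$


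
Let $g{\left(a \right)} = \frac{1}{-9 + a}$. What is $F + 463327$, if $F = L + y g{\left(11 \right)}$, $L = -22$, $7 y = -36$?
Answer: $\frac{3243117}{7} \approx 4.633 \cdot 10^{5}$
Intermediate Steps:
$y = - \frac{36}{7}$ ($y = \frac{1}{7} \left(-36\right) = - \frac{36}{7} \approx -5.1429$)
$F = - \frac{172}{7}$ ($F = -22 - \frac{36}{7 \left(-9 + 11\right)} = -22 - \frac{36}{7 \cdot 2} = -22 - \frac{18}{7} = - \frac{172}{7} \approx -24.571$)
$F + 463327 = - \frac{172}{7} + 463327 = \frac{3243117}{7}$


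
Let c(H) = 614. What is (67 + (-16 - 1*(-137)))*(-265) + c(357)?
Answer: -49206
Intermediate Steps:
(67 + (-16 - 1*(-137)))*(-265) + c(357) = (67 + (-16 - 1*(-137)))*(-265) + 614 = (67 + (-16 + 137))*(-265) + 614 = (67 + 121)*(-265) + 614 = 188*(-265) + 614 = -49820 + 614 = -49206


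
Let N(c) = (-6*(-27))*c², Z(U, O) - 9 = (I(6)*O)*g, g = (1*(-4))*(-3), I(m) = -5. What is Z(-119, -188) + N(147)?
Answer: 3511947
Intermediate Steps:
g = 12 (g = -4*(-3) = 12)
Z(U, O) = 9 - 60*O (Z(U, O) = 9 - 5*O*12 = 9 - 60*O)
N(c) = 162*c²
Z(-119, -188) + N(147) = (9 - 60*(-188)) + 162*147² = (9 + 11280) + 162*21609 = 11289 + 3500658 = 3511947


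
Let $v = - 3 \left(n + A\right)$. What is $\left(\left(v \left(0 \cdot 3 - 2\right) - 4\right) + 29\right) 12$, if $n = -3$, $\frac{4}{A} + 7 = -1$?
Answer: $48$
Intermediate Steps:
$A = - \frac{1}{2}$ ($A = \frac{4}{-7 - 1} = \frac{4}{-8} = 4 \left(- \frac{1}{8}\right) = - \frac{1}{2} \approx -0.5$)
$v = \frac{21}{2}$ ($v = - 3 \left(-3 - \frac{1}{2}\right) = \left(-3\right) \left(- \frac{7}{2}\right) = \frac{21}{2} \approx 10.5$)
$\left(\left(v \left(0 \cdot 3 - 2\right) - 4\right) + 29\right) 12 = \left(\left(\frac{21 \left(0 \cdot 3 - 2\right)}{2} - 4\right) + 29\right) 12 = \left(\left(\frac{21 \left(0 - 2\right)}{2} - 4\right) + 29\right) 12 = \left(\left(\frac{21}{2} \left(-2\right) - 4\right) + 29\right) 12 = \left(\left(-21 - 4\right) + 29\right) 12 = \left(-25 + 29\right) 12 = 4 \cdot 12 = 48$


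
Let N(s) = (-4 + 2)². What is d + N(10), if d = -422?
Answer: -418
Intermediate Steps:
N(s) = 4 (N(s) = (-2)² = 4)
d + N(10) = -422 + 4 = -418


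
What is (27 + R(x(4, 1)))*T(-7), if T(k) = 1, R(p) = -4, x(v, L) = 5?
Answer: 23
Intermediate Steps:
(27 + R(x(4, 1)))*T(-7) = (27 - 4)*1 = 23*1 = 23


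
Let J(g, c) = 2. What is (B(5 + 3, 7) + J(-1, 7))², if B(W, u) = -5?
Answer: 9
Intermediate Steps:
(B(5 + 3, 7) + J(-1, 7))² = (-5 + 2)² = (-3)² = 9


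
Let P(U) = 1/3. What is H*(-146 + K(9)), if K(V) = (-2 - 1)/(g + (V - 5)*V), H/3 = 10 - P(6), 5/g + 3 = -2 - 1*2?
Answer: -1046407/247 ≈ -4236.5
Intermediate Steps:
g = -5/7 (g = 5/(-3 + (-2 - 1*2)) = 5/(-3 + (-2 - 2)) = 5/(-3 - 4) = 5/(-7) = 5*(-⅐) = -5/7 ≈ -0.71429)
P(U) = ⅓
H = 29 (H = 3*(10 - 1*⅓) = 3*(10 - ⅓) = 3*(29/3) = 29)
K(V) = -3/(-5/7 + V*(-5 + V)) (K(V) = (-2 - 1)/(-5/7 + (V - 5)*V) = -3/(-5/7 + (-5 + V)*V) = -3/(-5/7 + V*(-5 + V)))
H*(-146 + K(9)) = 29*(-146 + 21/(5 - 7*9² + 35*9)) = 29*(-146 + 21/(5 - 7*81 + 315)) = 29*(-146 + 21/(5 - 567 + 315)) = 29*(-146 + 21/(-247)) = 29*(-146 + 21*(-1/247)) = 29*(-146 - 21/247) = 29*(-36083/247) = -1046407/247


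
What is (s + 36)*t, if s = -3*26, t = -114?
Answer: 4788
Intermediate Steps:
s = -78
(s + 36)*t = (-78 + 36)*(-114) = -42*(-114) = 4788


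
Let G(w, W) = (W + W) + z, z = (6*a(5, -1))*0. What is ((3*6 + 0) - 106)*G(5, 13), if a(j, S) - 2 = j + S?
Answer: -2288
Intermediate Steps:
a(j, S) = 2 + S + j (a(j, S) = 2 + (j + S) = 2 + (S + j) = 2 + S + j)
z = 0 (z = (6*(2 - 1 + 5))*0 = (6*6)*0 = 36*0 = 0)
G(w, W) = 2*W (G(w, W) = (W + W) + 0 = 2*W + 0 = 2*W)
((3*6 + 0) - 106)*G(5, 13) = ((3*6 + 0) - 106)*(2*13) = ((18 + 0) - 106)*26 = (18 - 106)*26 = -88*26 = -2288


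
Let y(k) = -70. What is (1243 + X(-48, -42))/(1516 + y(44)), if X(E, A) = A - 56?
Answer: 1145/1446 ≈ 0.79184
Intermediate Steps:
X(E, A) = -56 + A
(1243 + X(-48, -42))/(1516 + y(44)) = (1243 + (-56 - 42))/(1516 - 70) = (1243 - 98)/1446 = 1145*(1/1446) = 1145/1446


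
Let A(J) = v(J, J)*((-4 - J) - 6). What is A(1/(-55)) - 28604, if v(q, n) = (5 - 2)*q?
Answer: -86525453/3025 ≈ -28603.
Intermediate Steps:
v(q, n) = 3*q
A(J) = 3*J*(-10 - J) (A(J) = (3*J)*((-4 - J) - 6) = (3*J)*(-10 - J) = 3*J*(-10 - J))
A(1/(-55)) - 28604 = -3*(10 + 1/(-55))/(-55) - 28604 = -3*(-1/55)*(10 - 1/55) - 28604 = -3*(-1/55)*549/55 - 28604 = 1647/3025 - 28604 = -86525453/3025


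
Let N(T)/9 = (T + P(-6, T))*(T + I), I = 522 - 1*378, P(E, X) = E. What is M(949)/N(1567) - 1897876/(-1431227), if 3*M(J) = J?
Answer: 19551981632045/14744401799337 ≈ 1.3261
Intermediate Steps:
I = 144 (I = 522 - 378 = 144)
M(J) = J/3
N(T) = 9*(-6 + T)*(144 + T) (N(T) = 9*((T - 6)*(T + 144)) = 9*((-6 + T)*(144 + T)) = 9*(-6 + T)*(144 + T))
M(949)/N(1567) - 1897876/(-1431227) = ((⅓)*949)/(-7776 + 9*1567² + 1242*1567) - 1897876/(-1431227) = 949/(3*(-7776 + 9*2455489 + 1946214)) - 1897876*(-1/1431227) = 949/(3*(-7776 + 22099401 + 1946214)) + 1897876/1431227 = (949/3)/24037839 + 1897876/1431227 = (949/3)*(1/24037839) + 1897876/1431227 = 949/72113517 + 1897876/1431227 = 19551981632045/14744401799337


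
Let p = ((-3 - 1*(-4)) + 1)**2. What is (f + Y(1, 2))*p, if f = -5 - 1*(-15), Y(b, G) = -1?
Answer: 36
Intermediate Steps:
p = 4 (p = ((-3 + 4) + 1)**2 = (1 + 1)**2 = 2**2 = 4)
f = 10 (f = -5 + 15 = 10)
(f + Y(1, 2))*p = (10 - 1)*4 = 9*4 = 36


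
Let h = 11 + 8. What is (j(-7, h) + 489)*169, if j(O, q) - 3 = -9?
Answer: 81627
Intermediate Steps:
h = 19
j(O, q) = -6 (j(O, q) = 3 - 9 = -6)
(j(-7, h) + 489)*169 = (-6 + 489)*169 = 483*169 = 81627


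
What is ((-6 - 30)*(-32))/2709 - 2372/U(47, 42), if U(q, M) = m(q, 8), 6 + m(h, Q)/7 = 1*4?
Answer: 51126/301 ≈ 169.85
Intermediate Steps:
m(h, Q) = -14 (m(h, Q) = -42 + 7*(1*4) = -42 + 7*4 = -42 + 28 = -14)
U(q, M) = -14
((-6 - 30)*(-32))/2709 - 2372/U(47, 42) = ((-6 - 30)*(-32))/2709 - 2372/(-14) = -36*(-32)*(1/2709) - 2372*(-1/14) = 1152*(1/2709) + 1186/7 = 128/301 + 1186/7 = 51126/301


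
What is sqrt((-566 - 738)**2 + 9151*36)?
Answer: 2*sqrt(507463) ≈ 1424.7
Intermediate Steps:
sqrt((-566 - 738)**2 + 9151*36) = sqrt((-1304)**2 + 329436) = sqrt(1700416 + 329436) = sqrt(2029852) = 2*sqrt(507463)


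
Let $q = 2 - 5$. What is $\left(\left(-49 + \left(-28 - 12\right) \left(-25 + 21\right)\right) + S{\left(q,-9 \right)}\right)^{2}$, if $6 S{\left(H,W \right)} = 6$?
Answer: $12544$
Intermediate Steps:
$q = -3$ ($q = 2 - 5 = -3$)
$S{\left(H,W \right)} = 1$ ($S{\left(H,W \right)} = \frac{1}{6} \cdot 6 = 1$)
$\left(\left(-49 + \left(-28 - 12\right) \left(-25 + 21\right)\right) + S{\left(q,-9 \right)}\right)^{2} = \left(\left(-49 + \left(-28 - 12\right) \left(-25 + 21\right)\right) + 1\right)^{2} = \left(\left(-49 - -160\right) + 1\right)^{2} = \left(\left(-49 + 160\right) + 1\right)^{2} = \left(111 + 1\right)^{2} = 112^{2} = 12544$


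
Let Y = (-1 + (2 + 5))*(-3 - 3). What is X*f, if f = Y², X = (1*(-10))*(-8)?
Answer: 103680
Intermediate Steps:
Y = -36 (Y = (-1 + 7)*(-6) = 6*(-6) = -36)
X = 80 (X = -10*(-8) = 80)
f = 1296 (f = (-36)² = 1296)
X*f = 80*1296 = 103680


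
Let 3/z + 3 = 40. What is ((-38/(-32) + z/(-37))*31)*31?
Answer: 24950443/21904 ≈ 1139.1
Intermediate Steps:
z = 3/37 (z = 3/(-3 + 40) = 3/37 ≈ 0.081081)
((-38/(-32) + z/(-37))*31)*31 = ((-38/(-32) + (3/37)/(-37))*31)*31 = ((-38*(-1/32) + (3/37)*(-1/37))*31)*31 = ((19/16 - 3/1369)*31)*31 = ((25963/21904)*31)*31 = (804853/21904)*31 = 24950443/21904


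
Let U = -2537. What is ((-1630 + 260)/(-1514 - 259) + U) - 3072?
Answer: -9943387/1773 ≈ -5608.2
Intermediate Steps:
((-1630 + 260)/(-1514 - 259) + U) - 3072 = ((-1630 + 260)/(-1514 - 259) - 2537) - 3072 = (-1370/(-1773) - 2537) - 3072 = (-1370*(-1/1773) - 2537) - 3072 = (1370/1773 - 2537) - 3072 = -4496731/1773 - 3072 = -9943387/1773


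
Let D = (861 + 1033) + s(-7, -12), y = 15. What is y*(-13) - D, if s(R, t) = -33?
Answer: -2056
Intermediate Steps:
D = 1861 (D = (861 + 1033) - 33 = 1894 - 33 = 1861)
y*(-13) - D = 15*(-13) - 1*1861 = -195 - 1861 = -2056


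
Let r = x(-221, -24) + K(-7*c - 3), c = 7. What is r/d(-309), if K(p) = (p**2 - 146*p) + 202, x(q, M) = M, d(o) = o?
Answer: -10474/309 ≈ -33.896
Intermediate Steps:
K(p) = 202 + p**2 - 146*p
r = 10474 (r = -24 + (202 + (-7*7 - 3)**2 - 146*(-7*7 - 3)) = -24 + (202 + (-49 - 3)**2 - 146*(-49 - 3)) = -24 + (202 + (-52)**2 - 146*(-52)) = -24 + (202 + 2704 + 7592) = -24 + 10498 = 10474)
r/d(-309) = 10474/(-309) = 10474*(-1/309) = -10474/309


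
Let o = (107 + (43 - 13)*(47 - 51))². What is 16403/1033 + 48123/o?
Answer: 52483166/174577 ≈ 300.63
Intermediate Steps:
o = 169 (o = (107 + 30*(-4))² = (107 - 120)² = (-13)² = 169)
16403/1033 + 48123/o = 16403/1033 + 48123/169 = 52483166/174577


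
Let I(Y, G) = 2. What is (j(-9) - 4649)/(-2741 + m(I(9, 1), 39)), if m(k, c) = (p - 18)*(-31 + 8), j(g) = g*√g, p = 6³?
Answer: 4649/7295 + 27*I/7295 ≈ 0.63729 + 0.0037012*I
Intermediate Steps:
p = 216
j(g) = g^(3/2)
m(k, c) = -4554 (m(k, c) = (216 - 18)*(-31 + 8) = 198*(-23) = -4554)
(j(-9) - 4649)/(-2741 + m(I(9, 1), 39)) = ((-9)^(3/2) - 4649)/(-2741 - 4554) = (-27*I - 4649)/(-7295) = (-4649 - 27*I)*(-1/7295) = 4649/7295 + 27*I/7295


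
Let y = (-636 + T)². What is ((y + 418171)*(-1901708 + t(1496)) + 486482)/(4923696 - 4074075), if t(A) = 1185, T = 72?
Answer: -466430627053/283207 ≈ -1.6470e+6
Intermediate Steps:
y = 318096 (y = (-636 + 72)² = (-564)² = 318096)
((y + 418171)*(-1901708 + t(1496)) + 486482)/(4923696 - 4074075) = ((318096 + 418171)*(-1901708 + 1185) + 486482)/(4923696 - 4074075) = (736267*(-1900523) + 486482)/849621 = (-1399292367641 + 486482)*(1/849621) = -1399291881159*1/849621 = -466430627053/283207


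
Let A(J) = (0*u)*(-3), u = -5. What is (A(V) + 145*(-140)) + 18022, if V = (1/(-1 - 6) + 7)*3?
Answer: -2278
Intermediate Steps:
V = 144/7 (V = (1/(-7) + 7)*3 = (-⅐ + 7)*3 = (48/7)*3 = 144/7 ≈ 20.571)
A(J) = 0 (A(J) = (0*(-5))*(-3) = 0*(-3) = 0)
(A(V) + 145*(-140)) + 18022 = (0 + 145*(-140)) + 18022 = (0 - 20300) + 18022 = -20300 + 18022 = -2278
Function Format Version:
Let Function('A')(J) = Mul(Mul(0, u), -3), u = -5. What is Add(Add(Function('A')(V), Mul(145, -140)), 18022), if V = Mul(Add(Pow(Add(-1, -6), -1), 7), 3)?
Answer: -2278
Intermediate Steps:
V = Rational(144, 7) (V = Mul(Add(Pow(-7, -1), 7), 3) = Mul(Add(Rational(-1, 7), 7), 3) = Mul(Rational(48, 7), 3) = Rational(144, 7) ≈ 20.571)
Function('A')(J) = 0 (Function('A')(J) = Mul(Mul(0, -5), -3) = Mul(0, -3) = 0)
Add(Add(Function('A')(V), Mul(145, -140)), 18022) = Add(Add(0, Mul(145, -140)), 18022) = Add(Add(0, -20300), 18022) = Add(-20300, 18022) = -2278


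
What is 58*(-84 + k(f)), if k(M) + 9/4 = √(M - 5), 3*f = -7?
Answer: -10005/2 + 58*I*√66/3 ≈ -5002.5 + 157.06*I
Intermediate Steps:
f = -7/3 (f = (⅓)*(-7) = -7/3 ≈ -2.3333)
k(M) = -9/4 + √(-5 + M) (k(M) = -9/4 + √(M - 5) = -9/4 + √(-5 + M))
58*(-84 + k(f)) = 58*(-84 + (-9/4 + √(-5 - 7/3))) = 58*(-84 + (-9/4 + √(-22/3))) = 58*(-84 + (-9/4 + I*√66/3)) = 58*(-345/4 + I*√66/3) = -10005/2 + 58*I*√66/3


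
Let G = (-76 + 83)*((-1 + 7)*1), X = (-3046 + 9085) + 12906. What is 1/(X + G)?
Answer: 1/18987 ≈ 5.2668e-5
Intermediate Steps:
X = 18945 (X = 6039 + 12906 = 18945)
G = 42 (G = 7*(6*1) = 7*6 = 42)
1/(X + G) = 1/(18945 + 42) = 1/18987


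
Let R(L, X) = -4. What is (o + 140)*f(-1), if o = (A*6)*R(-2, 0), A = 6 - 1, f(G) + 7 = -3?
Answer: -200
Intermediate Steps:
f(G) = -10 (f(G) = -7 - 3 = -10)
A = 5
o = -120 (o = (5*6)*(-4) = 30*(-4) = -120)
(o + 140)*f(-1) = (-120 + 140)*(-10) = 20*(-10) = -200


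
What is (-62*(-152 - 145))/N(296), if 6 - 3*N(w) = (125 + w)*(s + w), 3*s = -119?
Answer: -165726/323731 ≈ -0.51192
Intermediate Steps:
s = -119/3 (s = (1/3)*(-119) = -119/3 ≈ -39.667)
N(w) = 2 - (125 + w)*(-119/3 + w)/3
(-62*(-152 - 145))/N(296) = (-62*(-152 - 145))/(14893/9 - 256/9*296 - 1/3*296**2) = (-62*(-297))/(14893/9 - 75776/9 - 1/3*87616) = 18414/(14893/9 - 75776/9 - 87616/3) = 18414/(-323731/9) = 18414*(-9/323731) = -165726/323731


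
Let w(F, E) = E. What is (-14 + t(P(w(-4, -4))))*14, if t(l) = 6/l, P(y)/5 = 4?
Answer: -959/5 ≈ -191.80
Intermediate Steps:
P(y) = 20 (P(y) = 5*4 = 20)
(-14 + t(P(w(-4, -4))))*14 = (-14 + 6/20)*14 = (-14 + 6*(1/20))*14 = (-14 + 3/10)*14 = -137/10*14 = -959/5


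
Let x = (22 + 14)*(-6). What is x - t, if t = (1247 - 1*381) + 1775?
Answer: -2857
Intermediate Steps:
t = 2641 (t = (1247 - 381) + 1775 = 866 + 1775 = 2641)
x = -216 (x = 36*(-6) = -216)
x - t = -216 - 1*2641 = -216 - 2641 = -2857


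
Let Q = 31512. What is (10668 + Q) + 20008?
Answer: 62188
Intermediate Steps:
(10668 + Q) + 20008 = (10668 + 31512) + 20008 = 42180 + 20008 = 62188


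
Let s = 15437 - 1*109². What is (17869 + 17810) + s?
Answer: 39235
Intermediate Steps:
s = 3556 (s = 15437 - 1*11881 = 15437 - 11881 = 3556)
(17869 + 17810) + s = (17869 + 17810) + 3556 = 35679 + 3556 = 39235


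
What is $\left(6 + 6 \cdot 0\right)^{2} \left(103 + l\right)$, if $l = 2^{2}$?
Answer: $3852$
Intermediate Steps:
$l = 4$
$\left(6 + 6 \cdot 0\right)^{2} \left(103 + l\right) = \left(6 + 6 \cdot 0\right)^{2} \left(103 + 4\right) = \left(6 + 0\right)^{2} \cdot 107 = 6^{2} \cdot 107 = 36 \cdot 107 = 3852$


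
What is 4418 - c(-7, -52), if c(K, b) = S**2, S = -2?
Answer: 4414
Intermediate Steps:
c(K, b) = 4 (c(K, b) = (-2)**2 = 4)
4418 - c(-7, -52) = 4418 - 1*4 = 4418 - 4 = 4414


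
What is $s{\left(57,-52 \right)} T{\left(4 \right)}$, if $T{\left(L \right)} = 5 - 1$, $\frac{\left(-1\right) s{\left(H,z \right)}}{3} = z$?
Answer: $624$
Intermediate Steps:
$s{\left(H,z \right)} = - 3 z$
$T{\left(L \right)} = 4$ ($T{\left(L \right)} = 5 - 1 = 4$)
$s{\left(57,-52 \right)} T{\left(4 \right)} = \left(-3\right) \left(-52\right) 4 = 156 \cdot 4 = 624$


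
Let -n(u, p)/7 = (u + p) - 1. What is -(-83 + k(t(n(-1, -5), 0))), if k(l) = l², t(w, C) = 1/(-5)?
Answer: 2074/25 ≈ 82.960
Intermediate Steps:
n(u, p) = 7 - 7*p - 7*u (n(u, p) = -7*((u + p) - 1) = -7*((p + u) - 1) = -7*(-1 + p + u) = 7 - 7*p - 7*u)
t(w, C) = -⅕ (t(w, C) = 1*(-⅕) = -⅕)
-(-83 + k(t(n(-1, -5), 0))) = -(-83 + (-⅕)²) = -(-83 + 1/25) = -1*(-2074/25) = 2074/25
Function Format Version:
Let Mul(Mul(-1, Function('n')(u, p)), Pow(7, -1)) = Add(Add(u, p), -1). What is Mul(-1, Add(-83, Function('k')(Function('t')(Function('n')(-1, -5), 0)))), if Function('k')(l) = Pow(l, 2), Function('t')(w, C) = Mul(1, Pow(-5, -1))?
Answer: Rational(2074, 25) ≈ 82.960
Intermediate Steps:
Function('n')(u, p) = Add(7, Mul(-7, p), Mul(-7, u)) (Function('n')(u, p) = Mul(-7, Add(Add(u, p), -1)) = Mul(-7, Add(Add(p, u), -1)) = Mul(-7, Add(-1, p, u)) = Add(7, Mul(-7, p), Mul(-7, u)))
Function('t')(w, C) = Rational(-1, 5) (Function('t')(w, C) = Mul(1, Rational(-1, 5)) = Rational(-1, 5))
Mul(-1, Add(-83, Function('k')(Function('t')(Function('n')(-1, -5), 0)))) = Mul(-1, Add(-83, Pow(Rational(-1, 5), 2))) = Mul(-1, Add(-83, Rational(1, 25))) = Mul(-1, Rational(-2074, 25)) = Rational(2074, 25)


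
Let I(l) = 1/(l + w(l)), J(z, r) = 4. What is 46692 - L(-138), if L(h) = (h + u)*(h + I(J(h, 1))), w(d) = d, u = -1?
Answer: 220219/8 ≈ 27527.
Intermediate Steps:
I(l) = 1/(2*l) (I(l) = 1/(l + l) = 1/(2*l))
L(h) = (-1 + h)*(⅛ + h) (L(h) = (h - 1)*(h + (½)/4) = (-1 + h)*(h + (½)*(¼)) = (-1 + h)*(h + ⅛) = (-1 + h)*(⅛ + h))
46692 - L(-138) = 46692 - (-⅛ + (-138)² - 7/8*(-138)) = 46692 - (-⅛ + 19044 + 483/4) = 46692 - 1*153317/8 = 46692 - 153317/8 = 220219/8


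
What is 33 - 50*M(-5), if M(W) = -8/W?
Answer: -47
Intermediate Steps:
33 - 50*M(-5) = 33 - (-400)/(-5) = 33 - (-400)*(-1)/5 = 33 - 50*8/5 = 33 - 80 = -47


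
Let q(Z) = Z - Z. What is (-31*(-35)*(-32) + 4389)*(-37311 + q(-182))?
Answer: 1131679941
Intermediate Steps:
q(Z) = 0
(-31*(-35)*(-32) + 4389)*(-37311 + q(-182)) = (-31*(-35)*(-32) + 4389)*(-37311 + 0) = (1085*(-32) + 4389)*(-37311) = (-34720 + 4389)*(-37311) = -30331*(-37311) = 1131679941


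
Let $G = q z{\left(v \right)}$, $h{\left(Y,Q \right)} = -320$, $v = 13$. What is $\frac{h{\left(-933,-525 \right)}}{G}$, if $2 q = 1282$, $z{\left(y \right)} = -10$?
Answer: $\frac{32}{641} \approx 0.049922$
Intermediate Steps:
$q = 641$ ($q = \frac{1}{2} \cdot 1282 = 641$)
$G = -6410$ ($G = 641 \left(-10\right) = -6410$)
$\frac{h{\left(-933,-525 \right)}}{G} = - \frac{320}{-6410} = \left(-320\right) \left(- \frac{1}{6410}\right) = \frac{32}{641}$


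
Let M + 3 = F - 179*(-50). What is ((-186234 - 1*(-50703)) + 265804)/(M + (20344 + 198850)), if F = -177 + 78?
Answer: 130273/228042 ≈ 0.57127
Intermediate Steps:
F = -99
M = 8848 (M = -3 + (-99 - 179*(-50)) = -3 + (-99 + 8950) = -3 + 8851 = 8848)
((-186234 - 1*(-50703)) + 265804)/(M + (20344 + 198850)) = ((-186234 - 1*(-50703)) + 265804)/(8848 + (20344 + 198850)) = ((-186234 + 50703) + 265804)/(8848 + 219194) = (-135531 + 265804)/228042 = 130273*(1/228042) = 130273/228042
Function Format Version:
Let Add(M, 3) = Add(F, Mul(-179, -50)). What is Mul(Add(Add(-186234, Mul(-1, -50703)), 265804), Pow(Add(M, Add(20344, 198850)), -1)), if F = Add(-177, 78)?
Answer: Rational(130273, 228042) ≈ 0.57127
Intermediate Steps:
F = -99
M = 8848 (M = Add(-3, Add(-99, Mul(-179, -50))) = Add(-3, Add(-99, 8950)) = Add(-3, 8851) = 8848)
Mul(Add(Add(-186234, Mul(-1, -50703)), 265804), Pow(Add(M, Add(20344, 198850)), -1)) = Mul(Add(Add(-186234, Mul(-1, -50703)), 265804), Pow(Add(8848, Add(20344, 198850)), -1)) = Mul(Add(Add(-186234, 50703), 265804), Pow(Add(8848, 219194), -1)) = Mul(Add(-135531, 265804), Pow(228042, -1)) = Mul(130273, Rational(1, 228042)) = Rational(130273, 228042)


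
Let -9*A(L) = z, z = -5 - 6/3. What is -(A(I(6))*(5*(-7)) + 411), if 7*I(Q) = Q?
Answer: -3454/9 ≈ -383.78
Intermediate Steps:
I(Q) = Q/7
z = -7 (z = -5 - 6/3 = -5 - 2*1 = -5 - 2 = -7)
A(L) = 7/9 (A(L) = -⅑*(-7) = 7/9)
-(A(I(6))*(5*(-7)) + 411) = -(7*(5*(-7))/9 + 411) = -((7/9)*(-35) + 411) = -(-245/9 + 411) = -1*3454/9 = -3454/9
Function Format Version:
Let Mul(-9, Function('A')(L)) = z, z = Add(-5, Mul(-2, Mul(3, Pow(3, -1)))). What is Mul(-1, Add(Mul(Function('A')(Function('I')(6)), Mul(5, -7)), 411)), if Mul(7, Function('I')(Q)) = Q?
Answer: Rational(-3454, 9) ≈ -383.78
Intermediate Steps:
Function('I')(Q) = Mul(Rational(1, 7), Q)
z = -7 (z = Add(-5, Mul(-2, Mul(3, Rational(1, 3)))) = Add(-5, Mul(-2, 1)) = Add(-5, -2) = -7)
Function('A')(L) = Rational(7, 9) (Function('A')(L) = Mul(Rational(-1, 9), -7) = Rational(7, 9))
Mul(-1, Add(Mul(Function('A')(Function('I')(6)), Mul(5, -7)), 411)) = Mul(-1, Add(Mul(Rational(7, 9), Mul(5, -7)), 411)) = Mul(-1, Add(Mul(Rational(7, 9), -35), 411)) = Mul(-1, Add(Rational(-245, 9), 411)) = Mul(-1, Rational(3454, 9)) = Rational(-3454, 9)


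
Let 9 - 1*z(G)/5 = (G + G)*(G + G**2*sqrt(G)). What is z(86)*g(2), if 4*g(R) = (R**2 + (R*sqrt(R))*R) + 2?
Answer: -5*(3 + 2*sqrt(2))*(14783 + 1272112*sqrt(86))/2 ≈ -1.7211e+8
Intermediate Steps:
z(G) = 45 - 10*G*(G + G**(5/2)) (z(G) = 45 - 5*(G + G)*(G + G**2*sqrt(G)) = 45 - 5*2*G*(G + G**(5/2)) = 45 - 10*G*(G + G**(5/2)))
g(R) = 1/2 + R**2/4 + R**(5/2)/4 (g(R) = ((R**2 + (R*sqrt(R))*R) + 2)/4 = ((R**2 + R**(3/2)*R) + 2)/4 = ((R**2 + R**(5/2)) + 2)/4 = (2 + R**2 + R**(5/2))/4 = 1/2 + R**2/4 + R**(5/2)/4)
z(86)*g(2) = (45 - 10*86**2 - 6360560*sqrt(86))*(1/2 + (1/4)*2**2 + 2**(5/2)/4) = (45 - 10*7396 - 6360560*sqrt(86))*(1/2 + (1/4)*4 + (4*sqrt(2))/4) = (45 - 73960 - 6360560*sqrt(86))*(1/2 + 1 + sqrt(2)) = (-73915 - 6360560*sqrt(86))*(3/2 + sqrt(2))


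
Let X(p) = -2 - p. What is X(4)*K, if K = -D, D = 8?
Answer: 48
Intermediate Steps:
K = -8 (K = -1*8 = -8)
X(4)*K = (-2 - 1*4)*(-8) = (-2 - 4)*(-8) = -6*(-8) = 48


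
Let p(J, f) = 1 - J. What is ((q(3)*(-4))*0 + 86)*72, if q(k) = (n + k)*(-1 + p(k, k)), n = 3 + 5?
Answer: 6192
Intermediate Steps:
n = 8
q(k) = -k*(8 + k) (q(k) = (8 + k)*(-1 + (1 - k)) = (8 + k)*(-k) = -k*(8 + k))
((q(3)*(-4))*0 + 86)*72 = (((3*(-8 - 1*3))*(-4))*0 + 86)*72 = (((3*(-8 - 3))*(-4))*0 + 86)*72 = (((3*(-11))*(-4))*0 + 86)*72 = (-33*(-4)*0 + 86)*72 = (132*0 + 86)*72 = (0 + 86)*72 = 86*72 = 6192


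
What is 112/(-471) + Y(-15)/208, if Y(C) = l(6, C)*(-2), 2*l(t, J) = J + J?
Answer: -4583/48984 ≈ -0.093561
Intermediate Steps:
l(t, J) = J (l(t, J) = (J + J)/2 = (2*J)/2 = J)
Y(C) = -2*C (Y(C) = C*(-2) = -2*C)
112/(-471) + Y(-15)/208 = 112/(-471) - 2*(-15)/208 = 112*(-1/471) + 30*(1/208) = -112/471 + 15/104 = -4583/48984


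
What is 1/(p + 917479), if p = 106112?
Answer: 1/1023591 ≈ 9.7695e-7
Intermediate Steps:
1/(p + 917479) = 1/(106112 + 917479) = 1/1023591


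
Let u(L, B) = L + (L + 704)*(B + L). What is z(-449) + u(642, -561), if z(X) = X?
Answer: 109219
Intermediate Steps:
u(L, B) = L + (704 + L)*(B + L)
z(-449) + u(642, -561) = -449 + (642² + 704*(-561) + 705*642 - 561*642) = -449 + (412164 - 394944 + 452610 - 360162) = -449 + 109668 = 109219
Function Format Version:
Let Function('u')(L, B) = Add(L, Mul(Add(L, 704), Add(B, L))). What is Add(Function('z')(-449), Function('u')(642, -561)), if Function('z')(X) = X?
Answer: 109219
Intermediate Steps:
Function('u')(L, B) = Add(L, Mul(Add(704, L), Add(B, L)))
Add(Function('z')(-449), Function('u')(642, -561)) = Add(-449, Add(Pow(642, 2), Mul(704, -561), Mul(705, 642), Mul(-561, 642))) = Add(-449, Add(412164, -394944, 452610, -360162)) = Add(-449, 109668) = 109219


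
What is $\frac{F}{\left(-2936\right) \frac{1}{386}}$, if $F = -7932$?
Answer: $\frac{382719}{367} \approx 1042.8$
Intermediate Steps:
$\frac{F}{\left(-2936\right) \frac{1}{386}} = - \frac{7932}{\left(-2936\right) \frac{1}{386}} = - \frac{7932}{- \frac{1468}{193}} = \left(-7932\right) \left(- \frac{193}{1468}\right) = \frac{382719}{367}$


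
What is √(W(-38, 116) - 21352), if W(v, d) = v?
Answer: I*√21390 ≈ 146.25*I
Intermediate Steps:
√(W(-38, 116) - 21352) = √(-38 - 21352) = √(-21390) = I*√21390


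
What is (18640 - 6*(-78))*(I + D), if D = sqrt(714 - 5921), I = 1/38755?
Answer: 19108/38755 + 19108*I*sqrt(5207) ≈ 0.49305 + 1.3788e+6*I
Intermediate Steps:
I = 1/38755 ≈ 2.5803e-5
D = I*sqrt(5207) (D = sqrt(-5207) = I*sqrt(5207) ≈ 72.16*I)
(18640 - 6*(-78))*(I + D) = (18640 - 6*(-78))*(1/38755 + I*sqrt(5207)) = (18640 + 468)*(1/38755 + I*sqrt(5207)) = 19108*(1/38755 + I*sqrt(5207)) = 19108/38755 + 19108*I*sqrt(5207)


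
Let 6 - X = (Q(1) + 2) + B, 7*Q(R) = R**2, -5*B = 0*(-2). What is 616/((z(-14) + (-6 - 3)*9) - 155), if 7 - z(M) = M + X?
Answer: -1078/383 ≈ -2.8146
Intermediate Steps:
B = 0 (B = -0*(-2) = -1/5*0 = 0)
Q(R) = R**2/7
X = 27/7 (X = 6 - (((1/7)*1**2 + 2) + 0) = 6 - (((1/7)*1 + 2) + 0) = 6 - ((1/7 + 2) + 0) = 6 - (15/7 + 0) = 6 - 1*15/7 = 6 - 15/7 = 27/7 ≈ 3.8571)
z(M) = 22/7 - M (z(M) = 7 - (M + 27/7) = 7 - (27/7 + M) = 7 + (-27/7 - M) = 22/7 - M)
616/((z(-14) + (-6 - 3)*9) - 155) = 616/(((22/7 - 1*(-14)) + (-6 - 3)*9) - 155) = 616/(((22/7 + 14) - 9*9) - 155) = 616/((120/7 - 81) - 155) = 616/(-447/7 - 155) = 616/(-1532/7) = 616*(-7/1532) = -1078/383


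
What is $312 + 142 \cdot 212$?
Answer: $30416$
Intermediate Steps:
$312 + 142 \cdot 212 = 312 + 30104 = 30416$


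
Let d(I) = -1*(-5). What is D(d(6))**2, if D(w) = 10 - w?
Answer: 25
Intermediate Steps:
d(I) = 5
D(d(6))**2 = (10 - 1*5)**2 = (10 - 5)**2 = 5**2 = 25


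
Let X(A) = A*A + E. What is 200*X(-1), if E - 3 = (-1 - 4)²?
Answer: 5800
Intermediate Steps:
E = 28 (E = 3 + (-1 - 4)² = 3 + (-5)² = 3 + 25 = 28)
X(A) = 28 + A² (X(A) = A*A + 28 = A² + 28 = 28 + A²)
200*X(-1) = 200*(28 + (-1)²) = 200*(28 + 1) = 200*29 = 5800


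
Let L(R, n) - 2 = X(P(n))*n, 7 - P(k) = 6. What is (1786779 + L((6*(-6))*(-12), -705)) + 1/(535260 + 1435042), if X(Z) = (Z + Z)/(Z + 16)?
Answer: 59845690897851/33495134 ≈ 1.7867e+6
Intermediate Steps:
P(k) = 1 (P(k) = 7 - 1*6 = 7 - 6 = 1)
X(Z) = 2*Z/(16 + Z) (X(Z) = (2*Z)/(16 + Z) = 2*Z/(16 + Z))
L(R, n) = 2 + 2*n/17 (L(R, n) = 2 + (2*1/(16 + 1))*n = 2 + (2*1/17)*n = 2 + (2*1*(1/17))*n = 2 + 2*n/17)
(1786779 + L((6*(-6))*(-12), -705)) + 1/(535260 + 1435042) = (1786779 + (2 + (2/17)*(-705))) + 1/(535260 + 1435042) = (1786779 + (2 - 1410/17)) + 1/1970302 = (1786779 - 1376/17) + 1/1970302 = 30373867/17 + 1/1970302 = 59845690897851/33495134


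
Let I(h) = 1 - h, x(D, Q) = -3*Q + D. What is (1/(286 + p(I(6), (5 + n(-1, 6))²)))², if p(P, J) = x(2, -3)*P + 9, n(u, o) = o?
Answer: 1/57600 ≈ 1.7361e-5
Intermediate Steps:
x(D, Q) = D - 3*Q
p(P, J) = 9 + 11*P (p(P, J) = (2 - 3*(-3))*P + 9 = (2 + 9)*P + 9 = 11*P + 9 = 9 + 11*P)
(1/(286 + p(I(6), (5 + n(-1, 6))²)))² = (1/(286 + (9 + 11*(1 - 1*6))))² = (1/(286 + (9 + 11*(1 - 6))))² = (1/(286 + (9 + 11*(-5))))² = (1/(286 + (9 - 55)))² = (1/(286 - 46))² = (1/240)² = 1/57600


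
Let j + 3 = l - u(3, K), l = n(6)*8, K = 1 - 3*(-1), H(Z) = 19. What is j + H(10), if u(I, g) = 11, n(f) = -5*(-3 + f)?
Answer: -115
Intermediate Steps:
K = 4 (K = 1 + 3 = 4)
n(f) = 15 - 5*f
l = -120 (l = (15 - 5*6)*8 = (15 - 30)*8 = -15*8 = -120)
j = -134 (j = -3 + (-120 - 1*11) = -3 + (-120 - 11) = -3 - 131 = -134)
j + H(10) = -134 + 19 = -115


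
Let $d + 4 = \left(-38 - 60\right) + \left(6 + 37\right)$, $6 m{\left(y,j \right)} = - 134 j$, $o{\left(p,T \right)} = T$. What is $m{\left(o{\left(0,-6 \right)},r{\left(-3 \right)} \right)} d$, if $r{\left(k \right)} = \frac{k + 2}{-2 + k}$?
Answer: $\frac{3953}{15} \approx 263.53$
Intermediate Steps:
$r{\left(k \right)} = \frac{2 + k}{-2 + k}$
$m{\left(y,j \right)} = - \frac{67 j}{3}$ ($m{\left(y,j \right)} = \frac{\left(-134\right) j}{6} = - \frac{67 j}{3}$)
$d = -59$ ($d = -4 + \left(\left(-38 - 60\right) + \left(6 + 37\right)\right) = -4 + \left(-98 + 43\right) = -4 - 55 = -59$)
$m{\left(o{\left(0,-6 \right)},r{\left(-3 \right)} \right)} d = - \frac{67 \frac{2 - 3}{-2 - 3}}{3} \left(-59\right) = - \frac{67 \frac{1}{-5} \left(-1\right)}{3} \left(-59\right) = - \frac{67 \left(\left(- \frac{1}{5}\right) \left(-1\right)\right)}{3} \left(-59\right) = \left(- \frac{67}{3}\right) \frac{1}{5} \left(-59\right) = \left(- \frac{67}{15}\right) \left(-59\right) = \frac{3953}{15}$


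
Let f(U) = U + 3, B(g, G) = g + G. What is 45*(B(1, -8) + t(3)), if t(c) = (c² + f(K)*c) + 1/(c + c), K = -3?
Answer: 195/2 ≈ 97.500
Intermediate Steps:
B(g, G) = G + g
f(U) = 3 + U
t(c) = c² + 1/(2*c) (t(c) = (c² + (3 - 3)*c) + 1/(c + c) = (c² + 0*c) + 1/(2*c) = (c² + 0) + 1/(2*c) = c² + 1/(2*c))
45*(B(1, -8) + t(3)) = 45*((-8 + 1) + (½ + 3³)/3) = 45*(-7 + (½ + 27)/3) = 45*(-7 + (⅓)*(55/2)) = 45*(-7 + 55/6) = 45*(13/6) = 195/2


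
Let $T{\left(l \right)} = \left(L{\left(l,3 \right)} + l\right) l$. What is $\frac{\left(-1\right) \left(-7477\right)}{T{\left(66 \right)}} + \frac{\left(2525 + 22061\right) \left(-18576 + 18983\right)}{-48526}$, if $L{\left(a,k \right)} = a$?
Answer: $- \frac{2284574119}{11125224} \approx -205.35$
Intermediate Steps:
$T{\left(l \right)} = 2 l^{2}$ ($T{\left(l \right)} = \left(l + l\right) l = 2 l l = 2 l^{2}$)
$\frac{\left(-1\right) \left(-7477\right)}{T{\left(66 \right)}} + \frac{\left(2525 + 22061\right) \left(-18576 + 18983\right)}{-48526} = \frac{\left(-1\right) \left(-7477\right)}{2 \cdot 66^{2}} + \frac{\left(2525 + 22061\right) \left(-18576 + 18983\right)}{-48526} = \frac{7477}{2 \cdot 4356} + 24586 \cdot 407 \left(- \frac{1}{48526}\right) = \frac{7477}{8712} + 10006502 \left(- \frac{1}{48526}\right) = 7477 \cdot \frac{1}{8712} - \frac{263329}{1277} = \frac{7477}{8712} - \frac{263329}{1277} = - \frac{2284574119}{11125224}$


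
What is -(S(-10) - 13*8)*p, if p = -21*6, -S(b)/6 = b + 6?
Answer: -10080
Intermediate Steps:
S(b) = -36 - 6*b (S(b) = -6*(b + 6) = -6*(6 + b) = -36 - 6*b)
p = -126
-(S(-10) - 13*8)*p = -((-36 - 6*(-10)) - 13*8)*(-126) = -((-36 + 60) - 1*104)*(-126) = -(24 - 104)*(-126) = -(-80)*(-126) = -1*10080 = -10080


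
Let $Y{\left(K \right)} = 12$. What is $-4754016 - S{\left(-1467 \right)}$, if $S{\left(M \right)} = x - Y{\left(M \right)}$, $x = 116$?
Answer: $-4754120$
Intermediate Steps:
$S{\left(M \right)} = 104$ ($S{\left(M \right)} = 116 - 12 = 104$)
$-4754016 - S{\left(-1467 \right)} = -4754016 - 104 = -4754120$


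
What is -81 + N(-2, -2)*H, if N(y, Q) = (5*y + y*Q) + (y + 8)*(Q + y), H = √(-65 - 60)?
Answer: -81 - 150*I*√5 ≈ -81.0 - 335.41*I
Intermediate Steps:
H = 5*I*√5 (H = √(-125) = 5*I*√5 ≈ 11.18*I)
N(y, Q) = 5*y + Q*y + (8 + y)*(Q + y) (N(y, Q) = (5*y + Q*y) + (8 + y)*(Q + y) = 5*y + Q*y + (8 + y)*(Q + y))
-81 + N(-2, -2)*H = -81 + ((-2)² + 8*(-2) + 13*(-2) + 2*(-2)*(-2))*(5*I*√5) = -81 + (4 - 16 - 26 + 8)*(5*I*√5) = -81 - 150*I*√5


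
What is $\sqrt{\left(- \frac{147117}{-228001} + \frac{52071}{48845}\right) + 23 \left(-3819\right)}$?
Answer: $\frac{9 i \sqrt{134492400660313453441605}}{11136708845} \approx 296.37 i$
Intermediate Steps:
$\sqrt{\left(- \frac{147117}{-228001} + \frac{52071}{48845}\right) + 23 \left(-3819\right)} = \sqrt{\left(\left(-147117\right) \left(- \frac{1}{228001}\right) + 52071 \cdot \frac{1}{48845}\right) - 87837} = \sqrt{\left(\frac{147117}{228001} + \frac{52071}{48845}\right) - 87837} = \sqrt{\frac{19058169936}{11136708845} - 87837} = \sqrt{- \frac{978196036648329}{11136708845}} = \frac{9 i \sqrt{134492400660313453441605}}{11136708845}$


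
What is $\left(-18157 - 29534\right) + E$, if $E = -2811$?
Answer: $-50502$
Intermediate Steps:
$\left(-18157 - 29534\right) + E = \left(-18157 - 29534\right) - 2811 = -47691 - 2811 = -50502$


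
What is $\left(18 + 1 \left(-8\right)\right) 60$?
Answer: $600$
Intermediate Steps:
$\left(18 + 1 \left(-8\right)\right) 60 = \left(18 - 8\right) 60 = 10 \cdot 60 = 600$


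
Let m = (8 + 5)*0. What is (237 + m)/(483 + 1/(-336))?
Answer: 79632/162287 ≈ 0.49069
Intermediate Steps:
m = 0 (m = 13*0 = 0)
(237 + m)/(483 + 1/(-336)) = (237 + 0)/(483 + 1/(-336)) = 237/(483 - 1/336) = 237/(162287/336) = 237*(336/162287) = 79632/162287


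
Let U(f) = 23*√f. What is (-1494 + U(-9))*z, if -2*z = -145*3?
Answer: -324945 + 30015*I/2 ≈ -3.2495e+5 + 15008.0*I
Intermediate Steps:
z = 435/2 (z = -(-145)*3/2 = -½*(-435) = 435/2 ≈ 217.50)
(-1494 + U(-9))*z = (-1494 + 23*√(-9))*(435/2) = (-1494 + 23*(3*I))*(435/2) = (-1494 + 69*I)*(435/2) = -324945 + 30015*I/2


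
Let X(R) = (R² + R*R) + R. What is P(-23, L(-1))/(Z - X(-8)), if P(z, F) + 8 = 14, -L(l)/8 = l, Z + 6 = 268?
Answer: 3/71 ≈ 0.042253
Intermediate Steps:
Z = 262 (Z = -6 + 268 = 262)
L(l) = -8*l
X(R) = R + 2*R² (X(R) = (R² + R²) + R = 2*R² + R = R + 2*R²)
P(z, F) = 6 (P(z, F) = -8 + 14 = 6)
P(-23, L(-1))/(Z - X(-8)) = 6/(262 - (-8)*(1 + 2*(-8))) = 6/(262 - (-8)*(1 - 16)) = 6/(262 - (-8)*(-15)) = 6/(262 - 1*120) = 6/(262 - 120) = 6/142 = 6*(1/142) = 3/71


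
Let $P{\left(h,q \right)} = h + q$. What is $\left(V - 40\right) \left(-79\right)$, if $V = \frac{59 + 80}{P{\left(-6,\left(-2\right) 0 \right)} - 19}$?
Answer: $\frac{89981}{25} \approx 3599.2$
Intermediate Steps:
$V = - \frac{139}{25}$ ($V = \frac{59 + 80}{\left(-6 - 0\right) - 19} = \frac{139}{\left(-6 + 0\right) - 19} = \frac{139}{-6 - 19} = \frac{139}{-25} = 139 \left(- \frac{1}{25}\right) = - \frac{139}{25} \approx -5.56$)
$\left(V - 40\right) \left(-79\right) = \left(- \frac{139}{25} - 40\right) \left(-79\right) = \left(- \frac{1139}{25}\right) \left(-79\right) = \frac{89981}{25}$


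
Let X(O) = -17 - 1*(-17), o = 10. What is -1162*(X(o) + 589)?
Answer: -684418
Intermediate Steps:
X(O) = 0 (X(O) = -17 + 17 = 0)
-1162*(X(o) + 589) = -1162*(0 + 589) = -1162*589 = -684418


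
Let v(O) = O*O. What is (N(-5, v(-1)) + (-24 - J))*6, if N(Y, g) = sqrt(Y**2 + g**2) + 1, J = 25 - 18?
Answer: -180 + 6*sqrt(26) ≈ -149.41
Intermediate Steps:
J = 7
v(O) = O**2
N(Y, g) = 1 + sqrt(Y**2 + g**2)
(N(-5, v(-1)) + (-24 - J))*6 = ((1 + sqrt((-5)**2 + ((-1)**2)**2)) + (-24 - 1*7))*6 = ((1 + sqrt(25 + 1**2)) + (-24 - 7))*6 = ((1 + sqrt(25 + 1)) - 31)*6 = ((1 + sqrt(26)) - 31)*6 = (-30 + sqrt(26))*6 = -180 + 6*sqrt(26)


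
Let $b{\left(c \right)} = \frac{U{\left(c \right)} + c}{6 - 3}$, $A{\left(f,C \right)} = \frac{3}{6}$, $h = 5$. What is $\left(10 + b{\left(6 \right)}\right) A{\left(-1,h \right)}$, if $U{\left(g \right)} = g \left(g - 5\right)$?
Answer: $7$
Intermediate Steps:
$A{\left(f,C \right)} = \frac{1}{2}$ ($A{\left(f,C \right)} = 3 \cdot \frac{1}{6} = \frac{1}{2}$)
$U{\left(g \right)} = g \left(-5 + g\right)$
$b{\left(c \right)} = \frac{c}{3} + \frac{c \left(-5 + c\right)}{3}$ ($b{\left(c \right)} = \frac{c \left(-5 + c\right) + c}{6 - 3} = \frac{c + c \left(-5 + c\right)}{3} = \left(c + c \left(-5 + c\right)\right) \frac{1}{3} = \frac{c}{3} + \frac{c \left(-5 + c\right)}{3}$)
$\left(10 + b{\left(6 \right)}\right) A{\left(-1,h \right)} = \left(10 + \frac{1}{3} \cdot 6 \left(-4 + 6\right)\right) \frac{1}{2} = \left(10 + \frac{1}{3} \cdot 6 \cdot 2\right) \frac{1}{2} = \left(10 + 4\right) \frac{1}{2} = 14 \cdot \frac{1}{2} = 7$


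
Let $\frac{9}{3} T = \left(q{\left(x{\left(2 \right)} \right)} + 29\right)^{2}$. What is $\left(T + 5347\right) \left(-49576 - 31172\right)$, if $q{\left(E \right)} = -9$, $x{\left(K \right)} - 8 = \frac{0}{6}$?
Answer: $-442525956$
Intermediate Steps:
$x{\left(K \right)} = 8$ ($x{\left(K \right)} = 8 + \frac{0}{6} = 8 + 0 \cdot \frac{1}{6} = 8 + 0 = 8$)
$T = \frac{400}{3}$ ($T = \frac{\left(-9 + 29\right)^{2}}{3} = \frac{20^{2}}{3} = \frac{1}{3} \cdot 400 = \frac{400}{3} \approx 133.33$)
$\left(T + 5347\right) \left(-49576 - 31172\right) = \left(\frac{400}{3} + 5347\right) \left(-49576 - 31172\right) = \frac{16441}{3} \left(-80748\right) = -442525956$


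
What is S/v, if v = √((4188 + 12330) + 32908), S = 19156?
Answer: 9578*√49426/24713 ≈ 86.164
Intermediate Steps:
v = √49426 (v = √(16518 + 32908) = √49426 ≈ 222.32)
S/v = 19156/(√49426) = 19156*(√49426/49426) = 9578*√49426/24713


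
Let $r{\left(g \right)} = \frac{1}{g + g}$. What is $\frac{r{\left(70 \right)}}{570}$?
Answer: $\frac{1}{79800} \approx 1.2531 \cdot 10^{-5}$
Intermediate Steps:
$r{\left(g \right)} = \frac{1}{2 g}$
$\frac{r{\left(70 \right)}}{570} = \frac{\frac{1}{2} \cdot \frac{1}{70}}{570} = \frac{1}{2} \cdot \frac{1}{70} \cdot \frac{1}{570} = \frac{1}{140} \cdot \frac{1}{570} = \frac{1}{79800}$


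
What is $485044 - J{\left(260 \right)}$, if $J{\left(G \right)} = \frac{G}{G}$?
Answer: $485043$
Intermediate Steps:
$J{\left(G \right)} = 1$
$485044 - J{\left(260 \right)} = 485044 - 1 = 485043$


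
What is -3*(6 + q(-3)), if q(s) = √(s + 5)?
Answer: -18 - 3*√2 ≈ -22.243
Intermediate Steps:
q(s) = √(5 + s)
-3*(6 + q(-3)) = -3*(6 + √(5 - 3)) = -3*(6 + √2) = -18 - 3*√2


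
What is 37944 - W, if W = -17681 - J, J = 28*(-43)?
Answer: 54421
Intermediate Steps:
J = -1204
W = -16477 (W = -17681 - 1*(-1204) = -17681 + 1204 = -16477)
37944 - W = 37944 - 1*(-16477) = 37944 + 16477 = 54421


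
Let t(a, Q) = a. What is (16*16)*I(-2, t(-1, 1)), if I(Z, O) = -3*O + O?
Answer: 512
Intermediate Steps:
I(Z, O) = -2*O
(16*16)*I(-2, t(-1, 1)) = (16*16)*(-2*(-1)) = 256*2 = 512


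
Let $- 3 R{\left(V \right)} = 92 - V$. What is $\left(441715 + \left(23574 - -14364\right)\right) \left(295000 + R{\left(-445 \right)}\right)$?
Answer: $141411777113$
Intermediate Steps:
$R{\left(V \right)} = - \frac{92}{3} + \frac{V}{3}$ ($R{\left(V \right)} = - \frac{92 - V}{3} = - \frac{92}{3} + \frac{V}{3}$)
$\left(441715 + \left(23574 - -14364\right)\right) \left(295000 + R{\left(-445 \right)}\right) = \left(441715 + \left(23574 - -14364\right)\right) \left(295000 + \left(- \frac{92}{3} + \frac{1}{3} \left(-445\right)\right)\right) = \left(441715 + \left(23574 + 14364\right)\right) \left(295000 - 179\right) = \left(441715 + 37938\right) \left(295000 - 179\right) = 479653 \cdot 294821 = 141411777113$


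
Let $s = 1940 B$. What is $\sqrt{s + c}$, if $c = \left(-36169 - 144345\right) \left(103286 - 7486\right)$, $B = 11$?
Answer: $2 i \sqrt{4323304965} \approx 1.315 \cdot 10^{5} i$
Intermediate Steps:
$s = 21340$ ($s = 1940 \cdot 11 = 21340$)
$c = -17293241200$ ($c = \left(-180514\right) 95800 = -17293241200$)
$\sqrt{s + c} = \sqrt{21340 - 17293241200} = \sqrt{-17293219860} = 2 i \sqrt{4323304965}$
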